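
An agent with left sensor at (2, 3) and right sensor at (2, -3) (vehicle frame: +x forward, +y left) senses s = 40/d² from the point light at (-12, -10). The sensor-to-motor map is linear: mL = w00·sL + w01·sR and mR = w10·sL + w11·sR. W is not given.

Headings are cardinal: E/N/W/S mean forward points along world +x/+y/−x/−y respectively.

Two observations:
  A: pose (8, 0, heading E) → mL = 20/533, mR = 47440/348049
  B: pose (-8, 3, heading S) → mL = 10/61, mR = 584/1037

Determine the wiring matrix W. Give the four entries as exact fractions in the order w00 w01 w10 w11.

0 1/2 1 1

obs A: pose=(8,0,E) → sL=40/653, sR=40/533, mL=20/533, mR=47440/348049
obs B: pose=(-8,3,S) → sL=4/17, sR=20/61, mL=10/61, mR=584/1037
sensor matrix S = [[40/653, 40/533], [4/17, 20/61]]; det S = 875520/360926813
solve [mL_A; mL_B] = S·[w00; w01] and [mR_A; mR_B] = S·[w10; w11]:
  w00 = 0, w01 = 1/2, w10 = 1, w11 = 1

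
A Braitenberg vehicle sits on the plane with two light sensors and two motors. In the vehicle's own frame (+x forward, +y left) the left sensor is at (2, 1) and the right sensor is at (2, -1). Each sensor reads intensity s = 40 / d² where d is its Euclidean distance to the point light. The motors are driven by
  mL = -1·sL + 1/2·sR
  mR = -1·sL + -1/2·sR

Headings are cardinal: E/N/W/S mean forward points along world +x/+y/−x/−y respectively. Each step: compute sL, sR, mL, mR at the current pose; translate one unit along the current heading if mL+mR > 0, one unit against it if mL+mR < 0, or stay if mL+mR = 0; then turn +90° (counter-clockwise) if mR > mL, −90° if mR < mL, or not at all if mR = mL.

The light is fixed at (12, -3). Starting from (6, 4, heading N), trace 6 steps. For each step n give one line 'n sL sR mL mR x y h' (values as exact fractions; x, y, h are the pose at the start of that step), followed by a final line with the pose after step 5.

0 4/13 20/53 -82/689 -342/689 6 4 N
1 8/13 40/41 -68/533 -588/533 6 3 E
2 10/13 1/2 -27/52 -53/52 5 3 S
3 40/117 8/29 -692/3393 -1628/3393 5 4 W
4 4/13 20/53 -82/689 -342/689 6 4 N
5 8/13 40/41 -68/533 -588/533 6 3 E
final 5 3 S

n=0: pose=(6,4,N); sL=4/13, sR=20/53; mL=-82/689, mR=-342/689; mL+mR=-8/13 → advance -1; mR−mL=-20/53 → turn -1·90°
n=1: pose=(6,3,E); sL=8/13, sR=40/41; mL=-68/533, mR=-588/533; mL+mR=-16/13 → advance -1; mR−mL=-40/41 → turn -1·90°
n=2: pose=(5,3,S); sL=10/13, sR=1/2; mL=-27/52, mR=-53/52; mL+mR=-20/13 → advance -1; mR−mL=-1/2 → turn -1·90°
n=3: pose=(5,4,W); sL=40/117, sR=8/29; mL=-692/3393, mR=-1628/3393; mL+mR=-80/117 → advance -1; mR−mL=-8/29 → turn -1·90°
n=4: pose=(6,4,N); sL=4/13, sR=20/53; mL=-82/689, mR=-342/689; mL+mR=-8/13 → advance -1; mR−mL=-20/53 → turn -1·90°
n=5: pose=(6,3,E); sL=8/13, sR=40/41; mL=-68/533, mR=-588/533; mL+mR=-16/13 → advance -1; mR−mL=-40/41 → turn -1·90°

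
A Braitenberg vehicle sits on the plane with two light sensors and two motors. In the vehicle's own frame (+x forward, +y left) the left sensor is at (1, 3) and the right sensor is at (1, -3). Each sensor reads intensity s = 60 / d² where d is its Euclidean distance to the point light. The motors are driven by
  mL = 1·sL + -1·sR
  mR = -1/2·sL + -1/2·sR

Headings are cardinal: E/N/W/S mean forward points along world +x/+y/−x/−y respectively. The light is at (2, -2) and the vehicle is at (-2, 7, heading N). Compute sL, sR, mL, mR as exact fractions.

60/149 60/101 -2880/15049 -7500/15049

left sensor world pos  = (-5, 8); dL² = 149
right sensor world pos = (1, 8); dR² = 101
sL = 60/149 = 60/149
sR = 60/101 = 60/101
mL = 1·sL + -1·sR = -2880/15049
mR = -1/2·sL + -1/2·sR = -7500/15049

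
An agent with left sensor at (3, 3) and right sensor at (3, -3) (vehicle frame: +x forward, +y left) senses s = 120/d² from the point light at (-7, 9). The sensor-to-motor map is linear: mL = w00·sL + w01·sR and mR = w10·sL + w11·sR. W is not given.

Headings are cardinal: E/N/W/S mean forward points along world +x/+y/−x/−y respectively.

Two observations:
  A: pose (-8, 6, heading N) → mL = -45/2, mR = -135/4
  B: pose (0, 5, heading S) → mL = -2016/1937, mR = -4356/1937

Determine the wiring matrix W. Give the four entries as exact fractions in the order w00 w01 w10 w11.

obs A: pose=(-8,6,N) → sL=15/2, sR=30, mL=-45/2, mR=-135/4
obs B: pose=(0,5,S) → sL=120/149, sR=24/13, mL=-2016/1937, mR=-4356/1937
sensor matrix S = [[15/2, 30], [120/149, 24/13]]; det S = -19980/1937
solve [mL_A; mL_B] = S·[w00; w01] and [mR_A; mR_B] = S·[w10; w11]:
  w00 = 1, w01 = -1, w10 = -1/2, w11 = -1

1 -1 -1/2 -1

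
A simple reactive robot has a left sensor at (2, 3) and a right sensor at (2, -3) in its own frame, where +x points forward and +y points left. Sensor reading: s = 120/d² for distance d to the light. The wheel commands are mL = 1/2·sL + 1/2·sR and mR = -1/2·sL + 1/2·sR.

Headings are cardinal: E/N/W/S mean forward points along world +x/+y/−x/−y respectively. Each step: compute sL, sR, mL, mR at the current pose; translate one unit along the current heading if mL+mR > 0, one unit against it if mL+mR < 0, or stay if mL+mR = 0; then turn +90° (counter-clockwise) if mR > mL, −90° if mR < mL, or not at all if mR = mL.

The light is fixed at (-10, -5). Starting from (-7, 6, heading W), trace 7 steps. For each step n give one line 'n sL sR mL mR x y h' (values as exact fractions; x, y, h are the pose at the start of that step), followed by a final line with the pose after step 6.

n=0: pose=(-7,6,W); sL=24/13, sR=120/197; mL=3144/2561, mR=-1584/2561; mL+mR=120/197 → advance +1; mR−mL=-24/13 → turn -1·90°
n=1: pose=(-8,6,N); sL=12/17, sR=60/97; mL=1092/1649, mR=-72/1649; mL+mR=60/97 → advance +1; mR−mL=-12/17 → turn -1·90°
n=2: pose=(-8,7,E); sL=120/241, sR=120/97; mL=20280/23377, mR=8640/23377; mL+mR=120/97 → advance +1; mR−mL=-120/241 → turn -1·90°
n=3: pose=(-7,7,S); sL=15/17, sR=6/5; mL=177/170, mR=27/170; mL+mR=6/5 → advance +1; mR−mL=-15/17 → turn -1·90°
n=4: pose=(-7,6,W); sL=24/13, sR=120/197; mL=3144/2561, mR=-1584/2561; mL+mR=120/197 → advance +1; mR−mL=-24/13 → turn -1·90°
n=5: pose=(-8,6,N); sL=12/17, sR=60/97; mL=1092/1649, mR=-72/1649; mL+mR=60/97 → advance +1; mR−mL=-12/17 → turn -1·90°
n=6: pose=(-8,7,E); sL=120/241, sR=120/97; mL=20280/23377, mR=8640/23377; mL+mR=120/97 → advance +1; mR−mL=-120/241 → turn -1·90°

0 24/13 120/197 3144/2561 -1584/2561 -7 6 W
1 12/17 60/97 1092/1649 -72/1649 -8 6 N
2 120/241 120/97 20280/23377 8640/23377 -8 7 E
3 15/17 6/5 177/170 27/170 -7 7 S
4 24/13 120/197 3144/2561 -1584/2561 -7 6 W
5 12/17 60/97 1092/1649 -72/1649 -8 6 N
6 120/241 120/97 20280/23377 8640/23377 -8 7 E
final -7 7 S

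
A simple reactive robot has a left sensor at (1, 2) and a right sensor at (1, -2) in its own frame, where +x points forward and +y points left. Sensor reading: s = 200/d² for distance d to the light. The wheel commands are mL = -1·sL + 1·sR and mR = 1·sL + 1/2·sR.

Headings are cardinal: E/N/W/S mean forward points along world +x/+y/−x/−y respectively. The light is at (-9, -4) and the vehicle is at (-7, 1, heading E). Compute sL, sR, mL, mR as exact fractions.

100/29 100/9 2000/261 2350/261

left sensor world pos  = (-6, 3); dL² = 58
right sensor world pos = (-6, -1); dR² = 18
sL = 200/58 = 100/29
sR = 200/18 = 100/9
mL = -1·sL + 1·sR = 2000/261
mR = 1·sL + 1/2·sR = 2350/261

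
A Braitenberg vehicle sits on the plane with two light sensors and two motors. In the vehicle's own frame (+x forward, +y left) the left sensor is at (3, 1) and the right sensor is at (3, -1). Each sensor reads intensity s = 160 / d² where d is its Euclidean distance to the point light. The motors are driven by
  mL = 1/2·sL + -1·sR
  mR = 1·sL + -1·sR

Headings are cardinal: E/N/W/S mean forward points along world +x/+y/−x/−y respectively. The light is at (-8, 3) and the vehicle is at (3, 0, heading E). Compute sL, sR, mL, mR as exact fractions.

left sensor world pos  = (6, 1); dL² = 200
right sensor world pos = (6, -1); dR² = 212
sL = 160/200 = 4/5
sR = 160/212 = 40/53
mL = 1/2·sL + -1·sR = -94/265
mR = 1·sL + -1·sR = 12/265

4/5 40/53 -94/265 12/265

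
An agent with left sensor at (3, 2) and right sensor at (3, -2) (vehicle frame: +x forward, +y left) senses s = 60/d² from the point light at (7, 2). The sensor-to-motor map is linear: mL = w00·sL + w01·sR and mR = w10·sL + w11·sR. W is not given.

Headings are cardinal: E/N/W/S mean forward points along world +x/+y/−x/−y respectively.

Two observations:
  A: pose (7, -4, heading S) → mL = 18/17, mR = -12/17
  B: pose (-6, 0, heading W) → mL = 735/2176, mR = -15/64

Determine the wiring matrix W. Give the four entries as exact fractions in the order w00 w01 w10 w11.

1 1/2 0 -1

obs A: pose=(7,-4,S) → sL=12/17, sR=12/17, mL=18/17, mR=-12/17
obs B: pose=(-6,0,W) → sL=15/68, sR=15/64, mL=735/2176, mR=-15/64
sensor matrix S = [[12/17, 12/17], [15/68, 15/64]]; det S = 45/4624
solve [mL_A; mL_B] = S·[w00; w01] and [mR_A; mR_B] = S·[w10; w11]:
  w00 = 1, w01 = 1/2, w10 = 0, w11 = -1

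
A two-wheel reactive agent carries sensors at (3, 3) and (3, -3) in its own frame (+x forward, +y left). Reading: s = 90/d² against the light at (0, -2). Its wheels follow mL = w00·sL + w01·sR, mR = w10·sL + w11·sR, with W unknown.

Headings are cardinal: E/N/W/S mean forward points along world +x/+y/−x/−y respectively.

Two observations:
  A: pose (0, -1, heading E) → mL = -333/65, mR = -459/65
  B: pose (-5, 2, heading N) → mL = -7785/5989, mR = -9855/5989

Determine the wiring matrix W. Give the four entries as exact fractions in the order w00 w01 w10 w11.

1/2 -1 -1 -1/2

obs A: pose=(0,-1,E) → sL=18/5, sR=90/13, mL=-333/65, mR=-459/65
obs B: pose=(-5,2,N) → sL=90/113, sR=90/53, mL=-7785/5989, mR=-9855/5989
sensor matrix S = [[18/5, 90/13], [90/113, 90/53]]; det S = 46656/77857
solve [mL_A; mL_B] = S·[w00; w01] and [mR_A; mR_B] = S·[w10; w11]:
  w00 = 1/2, w01 = -1, w10 = -1, w11 = -1/2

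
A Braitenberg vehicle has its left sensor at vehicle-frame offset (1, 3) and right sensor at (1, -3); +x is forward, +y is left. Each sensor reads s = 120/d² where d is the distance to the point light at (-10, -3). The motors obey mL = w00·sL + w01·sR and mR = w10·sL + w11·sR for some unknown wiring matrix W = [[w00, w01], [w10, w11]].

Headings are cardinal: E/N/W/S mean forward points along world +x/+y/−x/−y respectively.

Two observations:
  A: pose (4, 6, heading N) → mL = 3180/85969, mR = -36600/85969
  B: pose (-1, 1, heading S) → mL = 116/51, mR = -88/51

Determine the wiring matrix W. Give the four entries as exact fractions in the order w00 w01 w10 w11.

obs A: pose=(4,6,N) → sL=120/221, sR=120/389, mL=3180/85969, mR=-36600/85969
obs B: pose=(-1,1,S) → sL=40/51, sR=8/3, mL=116/51, mR=-88/51
sensor matrix S = [[120/221, 120/389], [40/51, 8/3]]; det S = 103680/85969
solve [mL_A; mL_B] = S·[w00; w01] and [mR_A; mR_B] = S·[w10; w11]:
  w00 = -1/2, w01 = 1, w10 = -1/2, w11 = -1/2

-1/2 1 -1/2 -1/2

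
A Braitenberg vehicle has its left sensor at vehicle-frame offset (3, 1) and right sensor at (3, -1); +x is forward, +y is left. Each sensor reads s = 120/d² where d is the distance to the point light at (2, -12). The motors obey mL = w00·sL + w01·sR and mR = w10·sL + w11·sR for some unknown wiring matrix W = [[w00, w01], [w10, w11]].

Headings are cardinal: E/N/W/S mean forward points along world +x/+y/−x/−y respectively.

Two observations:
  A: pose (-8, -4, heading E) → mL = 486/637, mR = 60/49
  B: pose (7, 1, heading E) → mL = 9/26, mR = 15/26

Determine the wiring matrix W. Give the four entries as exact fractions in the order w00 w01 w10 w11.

obs A: pose=(-8,-4,E) → sL=12/13, sR=60/49, mL=486/637, mR=60/49
obs B: pose=(7,1,E) → sL=6/13, sR=15/26, mL=9/26, mR=15/26
sensor matrix S = [[12/13, 60/49], [6/13, 15/26]]; det S = -270/8281
solve [mL_A; mL_B] = S·[w00; w01] and [mR_A; mR_B] = S·[w10; w11]:
  w00 = -1/2, w01 = 1, w10 = 0, w11 = 1

-1/2 1 0 1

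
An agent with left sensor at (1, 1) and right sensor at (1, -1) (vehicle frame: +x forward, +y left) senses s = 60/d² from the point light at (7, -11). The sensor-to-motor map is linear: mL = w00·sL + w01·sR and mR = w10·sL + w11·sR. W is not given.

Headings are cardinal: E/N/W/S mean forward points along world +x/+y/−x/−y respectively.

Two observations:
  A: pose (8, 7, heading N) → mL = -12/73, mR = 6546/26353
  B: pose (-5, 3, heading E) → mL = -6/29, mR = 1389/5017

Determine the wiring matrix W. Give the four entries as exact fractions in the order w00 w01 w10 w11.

0 -1 1 1/2

obs A: pose=(8,7,N) → sL=60/361, sR=12/73, mL=-12/73, mR=6546/26353
obs B: pose=(-5,3,E) → sL=30/173, sR=6/29, mL=-6/29, mR=1389/5017
sensor matrix S = [[60/361, 12/73], [30/173, 6/29]]; det S = 777600/132213001
solve [mL_A; mL_B] = S·[w00; w01] and [mR_A; mR_B] = S·[w10; w11]:
  w00 = 0, w01 = -1, w10 = 1, w11 = 1/2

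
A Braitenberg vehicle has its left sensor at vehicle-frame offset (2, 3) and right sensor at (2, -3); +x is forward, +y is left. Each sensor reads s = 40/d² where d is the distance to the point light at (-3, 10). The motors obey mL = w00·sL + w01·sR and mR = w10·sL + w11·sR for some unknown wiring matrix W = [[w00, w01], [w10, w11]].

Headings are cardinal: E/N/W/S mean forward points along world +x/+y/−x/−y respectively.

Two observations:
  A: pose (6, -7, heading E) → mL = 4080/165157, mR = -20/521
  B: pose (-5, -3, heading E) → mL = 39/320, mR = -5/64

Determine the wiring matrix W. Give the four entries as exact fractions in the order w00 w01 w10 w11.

1/2 -1/2 0 -1/2

obs A: pose=(6,-7,E) → sL=40/317, sR=40/521, mL=4080/165157, mR=-20/521
obs B: pose=(-5,-3,E) → sL=2/5, sR=5/32, mL=39/320, mR=-5/64
sensor matrix S = [[40/317, 40/521], [2/5, 5/32]]; det S = -7263/660628
solve [mL_A; mL_B] = S·[w00; w01] and [mR_A; mR_B] = S·[w10; w11]:
  w00 = 1/2, w01 = -1/2, w10 = 0, w11 = -1/2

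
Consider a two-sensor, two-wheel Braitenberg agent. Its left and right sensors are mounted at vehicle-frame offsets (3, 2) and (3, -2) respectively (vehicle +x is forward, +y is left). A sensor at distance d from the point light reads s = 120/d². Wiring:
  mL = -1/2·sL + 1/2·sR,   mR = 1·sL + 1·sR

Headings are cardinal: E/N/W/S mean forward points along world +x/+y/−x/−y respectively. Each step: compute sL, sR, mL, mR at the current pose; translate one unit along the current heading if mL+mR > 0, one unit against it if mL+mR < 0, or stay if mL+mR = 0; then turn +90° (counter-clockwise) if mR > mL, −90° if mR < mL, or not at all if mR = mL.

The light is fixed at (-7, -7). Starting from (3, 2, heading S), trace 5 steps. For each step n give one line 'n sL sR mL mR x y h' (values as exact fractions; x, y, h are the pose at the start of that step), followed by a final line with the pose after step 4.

n=0: pose=(3,2,S); sL=2/3, sR=6/5; mL=4/15, mR=28/15; mL+mR=32/15 → advance +1; mR−mL=8/5 → turn +1·90°
n=1: pose=(3,1,E); sL=120/269, sR=24/41; mL=768/11029, mR=11376/11029; mL+mR=12144/11029 → advance +1; mR−mL=10608/11029 → turn +1·90°
n=2: pose=(4,1,N); sL=60/101, sR=12/29; mL=-264/2929, mR=2952/2929; mL+mR=2688/2929 → advance +1; mR−mL=3216/2929 → turn +1·90°
n=3: pose=(4,2,W); sL=120/113, sR=24/37; mL=-864/4181, mR=7152/4181; mL+mR=6288/4181 → advance +1; mR−mL=8016/4181 → turn +1·90°
n=4: pose=(3,2,S); sL=2/3, sR=6/5; mL=4/15, mR=28/15; mL+mR=32/15 → advance +1; mR−mL=8/5 → turn +1·90°

0 2/3 6/5 4/15 28/15 3 2 S
1 120/269 24/41 768/11029 11376/11029 3 1 E
2 60/101 12/29 -264/2929 2952/2929 4 1 N
3 120/113 24/37 -864/4181 7152/4181 4 2 W
4 2/3 6/5 4/15 28/15 3 2 S
final 3 1 E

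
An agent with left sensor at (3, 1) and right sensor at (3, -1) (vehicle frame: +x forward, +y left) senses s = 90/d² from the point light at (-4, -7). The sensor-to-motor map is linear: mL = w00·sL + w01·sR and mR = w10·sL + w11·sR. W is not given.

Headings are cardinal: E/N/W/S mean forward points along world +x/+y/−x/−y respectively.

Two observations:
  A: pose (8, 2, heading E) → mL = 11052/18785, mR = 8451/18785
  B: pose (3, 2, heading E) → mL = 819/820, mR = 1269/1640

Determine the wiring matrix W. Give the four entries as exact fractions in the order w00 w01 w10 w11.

obs A: pose=(8,2,E) → sL=18/65, sR=90/289, mL=11052/18785, mR=8451/18785
obs B: pose=(3,2,E) → sL=9/20, sR=45/82, mL=819/820, mR=1269/1640
sensor matrix S = [[18/65, 90/289], [9/20, 45/82]]; det S = 3645/308074
solve [mL_A; mL_B] = S·[w00; w01] and [mR_A; mR_B] = S·[w10; w11]:
  w00 = 1, w01 = 1, w10 = 1/2, w11 = 1

1 1 1/2 1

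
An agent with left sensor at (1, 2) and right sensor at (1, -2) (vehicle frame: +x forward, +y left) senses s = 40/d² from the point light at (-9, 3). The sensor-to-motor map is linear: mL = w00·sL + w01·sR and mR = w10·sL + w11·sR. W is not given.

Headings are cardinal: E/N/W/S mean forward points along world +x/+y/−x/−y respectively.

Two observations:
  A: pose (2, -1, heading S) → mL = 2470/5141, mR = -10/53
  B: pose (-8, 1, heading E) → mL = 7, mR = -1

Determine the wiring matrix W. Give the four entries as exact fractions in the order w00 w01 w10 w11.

obs A: pose=(2,-1,S) → sL=20/97, sR=20/53, mL=2470/5141, mR=-10/53
obs B: pose=(-8,1,E) → sL=10, sR=2, mL=7, mR=-1
sensor matrix S = [[20/97, 20/53], [10, 2]]; det S = -17280/5141
solve [mL_A; mL_B] = S·[w00; w01] and [mR_A; mR_B] = S·[w10; w11]:
  w00 = 1/2, w01 = 1, w10 = 0, w11 = -1/2

1/2 1 0 -1/2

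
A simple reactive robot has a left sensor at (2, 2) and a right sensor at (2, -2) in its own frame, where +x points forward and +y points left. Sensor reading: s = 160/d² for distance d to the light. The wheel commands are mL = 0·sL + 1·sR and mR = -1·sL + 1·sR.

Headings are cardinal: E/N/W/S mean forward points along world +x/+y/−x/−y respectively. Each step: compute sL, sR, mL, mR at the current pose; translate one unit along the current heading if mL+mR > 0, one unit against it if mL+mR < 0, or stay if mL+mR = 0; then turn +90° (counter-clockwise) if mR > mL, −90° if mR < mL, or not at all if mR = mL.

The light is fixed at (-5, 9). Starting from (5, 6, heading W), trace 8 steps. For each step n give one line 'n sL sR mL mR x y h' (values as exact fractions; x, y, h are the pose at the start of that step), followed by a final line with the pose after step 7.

0 160/89 32/13 32/13 768/1157 5 6 W
1 16/5 80/61 80/61 -576/305 4 6 N
2 32/25 160/157 160/157 -1024/3925 4 5 E
3 8/9 8/5 8/5 32/45 5 5 S
4 160/113 160/73 160/73 6400/8249 5 4 W
5 80/29 16/13 16/13 -576/377 4 4 N
6 160/137 32/37 32/37 -1536/5069 4 3 E
7 10/13 5/4 5/4 25/52 5 3 S
final 5 2 W

n=0: pose=(5,6,W); sL=160/89, sR=32/13; mL=32/13, mR=768/1157; mL+mR=3616/1157 → advance +1; mR−mL=-160/89 → turn -1·90°
n=1: pose=(4,6,N); sL=16/5, sR=80/61; mL=80/61, mR=-576/305; mL+mR=-176/305 → advance -1; mR−mL=-16/5 → turn -1·90°
n=2: pose=(4,5,E); sL=32/25, sR=160/157; mL=160/157, mR=-1024/3925; mL+mR=2976/3925 → advance +1; mR−mL=-32/25 → turn -1·90°
n=3: pose=(5,5,S); sL=8/9, sR=8/5; mL=8/5, mR=32/45; mL+mR=104/45 → advance +1; mR−mL=-8/9 → turn -1·90°
n=4: pose=(5,4,W); sL=160/113, sR=160/73; mL=160/73, mR=6400/8249; mL+mR=24480/8249 → advance +1; mR−mL=-160/113 → turn -1·90°
n=5: pose=(4,4,N); sL=80/29, sR=16/13; mL=16/13, mR=-576/377; mL+mR=-112/377 → advance -1; mR−mL=-80/29 → turn -1·90°
n=6: pose=(4,3,E); sL=160/137, sR=32/37; mL=32/37, mR=-1536/5069; mL+mR=2848/5069 → advance +1; mR−mL=-160/137 → turn -1·90°
n=7: pose=(5,3,S); sL=10/13, sR=5/4; mL=5/4, mR=25/52; mL+mR=45/26 → advance +1; mR−mL=-10/13 → turn -1·90°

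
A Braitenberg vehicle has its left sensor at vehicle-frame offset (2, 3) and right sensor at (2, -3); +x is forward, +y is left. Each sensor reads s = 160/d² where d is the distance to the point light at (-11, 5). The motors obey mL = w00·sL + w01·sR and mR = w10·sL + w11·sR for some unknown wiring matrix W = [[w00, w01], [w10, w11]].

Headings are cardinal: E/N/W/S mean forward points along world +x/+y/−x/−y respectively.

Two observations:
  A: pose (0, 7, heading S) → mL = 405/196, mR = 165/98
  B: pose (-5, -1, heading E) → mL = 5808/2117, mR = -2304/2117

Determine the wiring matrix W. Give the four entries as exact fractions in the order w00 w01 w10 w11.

1 1/2 -1 1

obs A: pose=(0,7,S) → sL=40/49, sR=5/2, mL=405/196, mR=165/98
obs B: pose=(-5,-1,E) → sL=160/73, sR=32/29, mL=5808/2117, mR=-2304/2117
sensor matrix S = [[40/49, 5/2], [160/73, 32/29]]; det S = -474960/103733
solve [mL_A; mL_B] = S·[w00; w01] and [mR_A; mR_B] = S·[w10; w11]:
  w00 = 1, w01 = 1/2, w10 = -1, w11 = 1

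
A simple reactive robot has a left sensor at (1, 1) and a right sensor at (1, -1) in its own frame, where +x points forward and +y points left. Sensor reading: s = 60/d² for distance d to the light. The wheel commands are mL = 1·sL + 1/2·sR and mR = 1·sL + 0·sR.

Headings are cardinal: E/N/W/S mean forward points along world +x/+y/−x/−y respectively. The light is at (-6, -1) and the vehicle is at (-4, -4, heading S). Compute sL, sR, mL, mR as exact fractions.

12/5 60/17 354/85 12/5

left sensor world pos  = (-3, -5); dL² = 25
right sensor world pos = (-5, -5); dR² = 17
sL = 60/25 = 12/5
sR = 60/17 = 60/17
mL = 1·sL + 1/2·sR = 354/85
mR = 1·sL + 0·sR = 12/5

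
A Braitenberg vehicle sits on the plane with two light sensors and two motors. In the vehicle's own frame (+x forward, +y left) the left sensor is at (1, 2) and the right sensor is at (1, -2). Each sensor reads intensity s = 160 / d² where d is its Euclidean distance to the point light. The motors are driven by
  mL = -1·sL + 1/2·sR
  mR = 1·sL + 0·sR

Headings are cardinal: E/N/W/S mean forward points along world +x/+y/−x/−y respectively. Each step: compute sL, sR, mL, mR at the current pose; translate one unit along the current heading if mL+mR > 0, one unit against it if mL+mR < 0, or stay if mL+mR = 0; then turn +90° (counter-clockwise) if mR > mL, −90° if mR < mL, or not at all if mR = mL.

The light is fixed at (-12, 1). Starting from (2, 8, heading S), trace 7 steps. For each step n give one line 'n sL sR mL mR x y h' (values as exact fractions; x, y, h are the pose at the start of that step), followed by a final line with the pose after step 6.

n=0: pose=(2,8,S); sL=40/73, sR=8/9; mL=-68/657, mR=40/73; mL+mR=4/9 → advance +1; mR−mL=428/657 → turn +1·90°
n=1: pose=(2,7,E); sL=160/289, sR=160/241; mL=-15440/69649, mR=160/289; mL+mR=80/241 → advance +1; mR−mL=54000/69649 → turn +1·90°
n=2: pose=(3,7,N); sL=80/109, sR=80/169; mL=-9160/18421, mR=80/109; mL+mR=40/169 → advance +1; mR−mL=22680/18421 → turn +1·90°
n=3: pose=(3,8,W); sL=160/221, sR=160/277; mL=-26640/61217, mR=160/221; mL+mR=80/277 → advance +1; mR−mL=70960/61217 → turn +1·90°
n=4: pose=(2,8,S); sL=40/73, sR=8/9; mL=-68/657, mR=40/73; mL+mR=4/9 → advance +1; mR−mL=428/657 → turn +1·90°
n=5: pose=(2,7,E); sL=160/289, sR=160/241; mL=-15440/69649, mR=160/289; mL+mR=80/241 → advance +1; mR−mL=54000/69649 → turn +1·90°
n=6: pose=(3,7,N); sL=80/109, sR=80/169; mL=-9160/18421, mR=80/109; mL+mR=40/169 → advance +1; mR−mL=22680/18421 → turn +1·90°

0 40/73 8/9 -68/657 40/73 2 8 S
1 160/289 160/241 -15440/69649 160/289 2 7 E
2 80/109 80/169 -9160/18421 80/109 3 7 N
3 160/221 160/277 -26640/61217 160/221 3 8 W
4 40/73 8/9 -68/657 40/73 2 8 S
5 160/289 160/241 -15440/69649 160/289 2 7 E
6 80/109 80/169 -9160/18421 80/109 3 7 N
final 3 8 W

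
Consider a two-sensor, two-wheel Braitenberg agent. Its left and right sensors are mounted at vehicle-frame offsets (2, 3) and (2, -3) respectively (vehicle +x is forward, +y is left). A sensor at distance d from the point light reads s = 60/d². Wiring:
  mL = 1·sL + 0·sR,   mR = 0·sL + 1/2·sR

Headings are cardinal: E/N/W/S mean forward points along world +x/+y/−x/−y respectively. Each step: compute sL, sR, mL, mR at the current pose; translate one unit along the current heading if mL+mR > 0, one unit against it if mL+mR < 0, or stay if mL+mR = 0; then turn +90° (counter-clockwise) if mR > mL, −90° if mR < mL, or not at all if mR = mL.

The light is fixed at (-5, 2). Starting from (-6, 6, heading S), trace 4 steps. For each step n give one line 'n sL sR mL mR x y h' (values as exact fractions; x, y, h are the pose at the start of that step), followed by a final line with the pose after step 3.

n=0: pose=(-6,6,S); sL=15/2, sR=3; mL=15/2, mR=3/2; mL+mR=9 → advance +1; mR−mL=-6 → turn -1·90°
n=1: pose=(-6,5,W); sL=20/3, sR=4/3; mL=20/3, mR=2/3; mL+mR=22/3 → advance +1; mR−mL=-6 → turn -1·90°
n=2: pose=(-7,5,N); sL=6/5, sR=30/13; mL=6/5, mR=15/13; mL+mR=153/65 → advance +1; mR−mL=-3/65 → turn -1·90°
n=3: pose=(-7,6,E); sL=60/49, sR=60; mL=60/49, mR=30; mL+mR=1530/49 → advance +1; mR−mL=1410/49 → turn +1·90°

0 15/2 3 15/2 3/2 -6 6 S
1 20/3 4/3 20/3 2/3 -6 5 W
2 6/5 30/13 6/5 15/13 -7 5 N
3 60/49 60 60/49 30 -7 6 E
final -6 6 N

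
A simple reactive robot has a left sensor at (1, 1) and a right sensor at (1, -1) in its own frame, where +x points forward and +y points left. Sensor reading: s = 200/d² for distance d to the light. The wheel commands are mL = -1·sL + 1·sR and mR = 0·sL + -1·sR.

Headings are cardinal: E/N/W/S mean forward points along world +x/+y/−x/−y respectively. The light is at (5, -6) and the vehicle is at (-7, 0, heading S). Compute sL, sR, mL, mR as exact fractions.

100/73 100/97 -2400/7081 -100/97

left sensor world pos  = (-6, -1); dL² = 146
right sensor world pos = (-8, -1); dR² = 194
sL = 200/146 = 100/73
sR = 200/194 = 100/97
mL = -1·sL + 1·sR = -2400/7081
mR = 0·sL + -1·sR = -100/97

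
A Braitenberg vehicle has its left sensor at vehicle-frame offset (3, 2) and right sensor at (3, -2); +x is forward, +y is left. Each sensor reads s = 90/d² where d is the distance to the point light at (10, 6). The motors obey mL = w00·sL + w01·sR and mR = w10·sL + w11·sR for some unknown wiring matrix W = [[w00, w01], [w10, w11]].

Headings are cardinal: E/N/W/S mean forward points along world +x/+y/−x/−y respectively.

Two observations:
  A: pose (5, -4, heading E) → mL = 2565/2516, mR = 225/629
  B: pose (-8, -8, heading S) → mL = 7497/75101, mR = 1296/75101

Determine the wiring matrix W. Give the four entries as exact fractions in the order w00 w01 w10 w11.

obs A: pose=(5,-4,E) → sL=45/34, sR=45/74, mL=2565/2516, mR=225/629
obs B: pose=(-8,-8,S) → sL=18/109, sR=90/689, mL=7497/75101, mR=1296/75101
sensor matrix S = [[45/34, 45/74], [18/109, 90/689]]; det S = 3423060/47238529
solve [mL_A; mL_B] = S·[w00; w01] and [mR_A; mR_B] = S·[w10; w11]:
  w00 = 1, w01 = -1/2, w10 = 1/2, w11 = -1/2

1 -1/2 1/2 -1/2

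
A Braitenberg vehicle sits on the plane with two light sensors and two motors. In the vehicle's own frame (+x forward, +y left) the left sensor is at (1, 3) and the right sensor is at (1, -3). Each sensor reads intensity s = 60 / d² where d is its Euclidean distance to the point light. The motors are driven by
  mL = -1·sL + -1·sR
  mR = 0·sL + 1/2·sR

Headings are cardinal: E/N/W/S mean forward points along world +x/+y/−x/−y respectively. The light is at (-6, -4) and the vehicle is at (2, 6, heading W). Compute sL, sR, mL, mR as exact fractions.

30/49 30/109 -4740/5341 15/109

left sensor world pos  = (1, 3); dL² = 98
right sensor world pos = (1, 9); dR² = 218
sL = 60/98 = 30/49
sR = 60/218 = 30/109
mL = -1·sL + -1·sR = -4740/5341
mR = 0·sL + 1/2·sR = 15/109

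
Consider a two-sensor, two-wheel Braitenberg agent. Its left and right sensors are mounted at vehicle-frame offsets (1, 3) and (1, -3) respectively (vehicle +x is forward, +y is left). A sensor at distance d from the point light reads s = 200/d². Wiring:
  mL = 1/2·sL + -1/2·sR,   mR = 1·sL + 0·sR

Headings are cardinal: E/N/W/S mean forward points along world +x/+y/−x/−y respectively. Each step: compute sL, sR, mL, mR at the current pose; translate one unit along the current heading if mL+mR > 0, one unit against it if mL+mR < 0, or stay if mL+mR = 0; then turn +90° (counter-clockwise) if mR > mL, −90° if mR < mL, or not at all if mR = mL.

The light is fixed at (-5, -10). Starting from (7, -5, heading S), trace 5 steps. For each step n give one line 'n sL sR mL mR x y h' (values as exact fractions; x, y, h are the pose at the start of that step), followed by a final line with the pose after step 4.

0 200/241 200/97 -14400/23377 200/241 7 -5 S
1 100/109 20/17 -240/1853 100/109 7 -6 E
2 8/5 200/281 624/1405 8/5 8 -6 N
3 50/37 25/26 375/1924 50/37 8 -5 W
4 200/241 200/97 -14400/23377 200/241 7 -5 S
final 7 -6 E

n=0: pose=(7,-5,S); sL=200/241, sR=200/97; mL=-14400/23377, mR=200/241; mL+mR=5000/23377 → advance +1; mR−mL=33800/23377 → turn +1·90°
n=1: pose=(7,-6,E); sL=100/109, sR=20/17; mL=-240/1853, mR=100/109; mL+mR=1460/1853 → advance +1; mR−mL=1940/1853 → turn +1·90°
n=2: pose=(8,-6,N); sL=8/5, sR=200/281; mL=624/1405, mR=8/5; mL+mR=2872/1405 → advance +1; mR−mL=1624/1405 → turn +1·90°
n=3: pose=(8,-5,W); sL=50/37, sR=25/26; mL=375/1924, mR=50/37; mL+mR=2975/1924 → advance +1; mR−mL=2225/1924 → turn +1·90°
n=4: pose=(7,-5,S); sL=200/241, sR=200/97; mL=-14400/23377, mR=200/241; mL+mR=5000/23377 → advance +1; mR−mL=33800/23377 → turn +1·90°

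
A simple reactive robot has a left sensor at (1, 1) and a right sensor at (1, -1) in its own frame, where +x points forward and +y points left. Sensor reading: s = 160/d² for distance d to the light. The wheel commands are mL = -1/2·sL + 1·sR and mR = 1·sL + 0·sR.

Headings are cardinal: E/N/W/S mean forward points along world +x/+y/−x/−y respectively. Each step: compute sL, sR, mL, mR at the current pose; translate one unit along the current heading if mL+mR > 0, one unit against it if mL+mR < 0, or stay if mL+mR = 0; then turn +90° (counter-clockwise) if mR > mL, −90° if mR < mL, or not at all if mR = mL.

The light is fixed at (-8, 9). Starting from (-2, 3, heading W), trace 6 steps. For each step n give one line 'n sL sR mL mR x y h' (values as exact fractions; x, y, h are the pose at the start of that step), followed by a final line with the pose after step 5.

n=0: pose=(-2,3,W); sL=80/37, sR=16/5; mL=392/185, mR=80/37; mL+mR=792/185 → advance +1; mR−mL=8/185 → turn +1·90°
n=1: pose=(-3,3,S); sL=32/17, sR=32/13; mL=336/221, mR=32/17; mL+mR=752/221 → advance +1; mR−mL=80/221 → turn +1·90°
n=2: pose=(-3,2,E); sL=20/9, sR=8/5; mL=22/45, mR=20/9; mL+mR=122/45 → advance +1; mR−mL=26/15 → turn +1·90°
n=3: pose=(-2,2,N); sL=160/61, sR=32/17; mL=592/1037, mR=160/61; mL+mR=3312/1037 → advance +1; mR−mL=2128/1037 → turn +1·90°
n=4: pose=(-2,3,W); sL=80/37, sR=16/5; mL=392/185, mR=80/37; mL+mR=792/185 → advance +1; mR−mL=8/185 → turn +1·90°
n=5: pose=(-3,3,S); sL=32/17, sR=32/13; mL=336/221, mR=32/17; mL+mR=752/221 → advance +1; mR−mL=80/221 → turn +1·90°

0 80/37 16/5 392/185 80/37 -2 3 W
1 32/17 32/13 336/221 32/17 -3 3 S
2 20/9 8/5 22/45 20/9 -3 2 E
3 160/61 32/17 592/1037 160/61 -2 2 N
4 80/37 16/5 392/185 80/37 -2 3 W
5 32/17 32/13 336/221 32/17 -3 3 S
final -3 2 E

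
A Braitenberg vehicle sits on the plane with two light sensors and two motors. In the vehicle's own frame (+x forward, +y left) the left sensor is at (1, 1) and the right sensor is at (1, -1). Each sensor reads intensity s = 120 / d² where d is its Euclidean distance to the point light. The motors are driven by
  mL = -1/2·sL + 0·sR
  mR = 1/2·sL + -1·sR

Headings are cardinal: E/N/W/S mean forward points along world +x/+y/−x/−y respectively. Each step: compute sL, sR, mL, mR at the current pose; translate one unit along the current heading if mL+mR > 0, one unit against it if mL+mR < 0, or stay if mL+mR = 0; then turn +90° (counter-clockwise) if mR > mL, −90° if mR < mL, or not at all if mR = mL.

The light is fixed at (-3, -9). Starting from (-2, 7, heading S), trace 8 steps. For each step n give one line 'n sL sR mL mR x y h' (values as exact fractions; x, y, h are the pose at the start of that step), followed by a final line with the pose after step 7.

n=0: pose=(-2,7,S); sL=120/229, sR=8/15; mL=-60/229, mR=-932/3435; mL+mR=-8/15 → advance -1; mR−mL=-32/3435 → turn -1·90°
n=1: pose=(-2,8,W); sL=15/32, sR=10/27; mL=-15/64, mR=-235/1728; mL+mR=-10/27 → advance -1; mR−mL=85/864 → turn +1·90°
n=2: pose=(-1,8,S); sL=24/53, sR=120/257; mL=-12/53, mR=-3276/13621; mL+mR=-120/257 → advance -1; mR−mL=-192/13621 → turn -1·90°
n=3: pose=(-1,9,W); sL=12/29, sR=60/181; mL=-6/29, mR=-654/5249; mL+mR=-60/181 → advance -1; mR−mL=432/5249 → turn +1·90°
n=4: pose=(0,9,S); sL=24/61, sR=120/293; mL=-12/61, mR=-3804/17873; mL+mR=-120/293 → advance -1; mR−mL=-288/17873 → turn -1·90°
n=5: pose=(0,10,W); sL=15/41, sR=30/101; mL=-15/82, mR=-945/8282; mL+mR=-30/101 → advance -1; mR−mL=285/4141 → turn +1·90°
n=6: pose=(1,10,S); sL=120/349, sR=40/111; mL=-60/349, mR=-7300/38739; mL+mR=-40/111 → advance -1; mR−mL=-640/38739 → turn -1·90°
n=7: pose=(1,11,W); sL=12/37, sR=4/15; mL=-6/37, mR=-58/555; mL+mR=-4/15 → advance -1; mR−mL=32/555 → turn +1·90°

0 120/229 8/15 -60/229 -932/3435 -2 7 S
1 15/32 10/27 -15/64 -235/1728 -2 8 W
2 24/53 120/257 -12/53 -3276/13621 -1 8 S
3 12/29 60/181 -6/29 -654/5249 -1 9 W
4 24/61 120/293 -12/61 -3804/17873 0 9 S
5 15/41 30/101 -15/82 -945/8282 0 10 W
6 120/349 40/111 -60/349 -7300/38739 1 10 S
7 12/37 4/15 -6/37 -58/555 1 11 W
final 2 11 S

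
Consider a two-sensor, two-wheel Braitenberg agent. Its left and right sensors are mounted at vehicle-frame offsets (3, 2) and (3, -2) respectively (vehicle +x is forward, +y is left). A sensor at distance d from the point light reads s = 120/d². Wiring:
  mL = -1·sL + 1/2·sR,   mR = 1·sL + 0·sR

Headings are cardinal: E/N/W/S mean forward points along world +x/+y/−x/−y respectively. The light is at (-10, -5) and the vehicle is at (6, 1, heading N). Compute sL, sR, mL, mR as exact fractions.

left sensor world pos  = (4, 4); dL² = 277
right sensor world pos = (8, 4); dR² = 405
sL = 120/277 = 120/277
sR = 120/405 = 8/27
mL = -1·sL + 1/2·sR = -2132/7479
mR = 1·sL + 0·sR = 120/277

120/277 8/27 -2132/7479 120/277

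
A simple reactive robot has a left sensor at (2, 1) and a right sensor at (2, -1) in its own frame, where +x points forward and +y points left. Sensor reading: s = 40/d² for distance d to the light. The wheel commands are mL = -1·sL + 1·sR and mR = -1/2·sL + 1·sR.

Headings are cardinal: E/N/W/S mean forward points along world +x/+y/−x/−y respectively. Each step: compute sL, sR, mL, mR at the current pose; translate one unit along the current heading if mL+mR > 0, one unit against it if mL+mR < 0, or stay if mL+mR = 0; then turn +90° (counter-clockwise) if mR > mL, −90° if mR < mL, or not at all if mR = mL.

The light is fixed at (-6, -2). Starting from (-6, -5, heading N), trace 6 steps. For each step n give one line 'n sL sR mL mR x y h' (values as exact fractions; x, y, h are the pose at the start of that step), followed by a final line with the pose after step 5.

0 20 20 0 10 -6 -5 N
1 40/13 8 64/13 84/13 -6 -4 W
2 5/2 2 -1/2 3/4 -7 -4 S
3 8 40/17 -96/17 -28/17 -7 -5 E
4 4 20 16 18 -8 -5 N
5 8/5 40/17 64/85 132/85 -8 -4 W
final -9 -4 S

n=0: pose=(-6,-5,N); sL=20, sR=20; mL=0, mR=10; mL+mR=10 → advance +1; mR−mL=10 → turn +1·90°
n=1: pose=(-6,-4,W); sL=40/13, sR=8; mL=64/13, mR=84/13; mL+mR=148/13 → advance +1; mR−mL=20/13 → turn +1·90°
n=2: pose=(-7,-4,S); sL=5/2, sR=2; mL=-1/2, mR=3/4; mL+mR=1/4 → advance +1; mR−mL=5/4 → turn +1·90°
n=3: pose=(-7,-5,E); sL=8, sR=40/17; mL=-96/17, mR=-28/17; mL+mR=-124/17 → advance -1; mR−mL=4 → turn +1·90°
n=4: pose=(-8,-5,N); sL=4, sR=20; mL=16, mR=18; mL+mR=34 → advance +1; mR−mL=2 → turn +1·90°
n=5: pose=(-8,-4,W); sL=8/5, sR=40/17; mL=64/85, mR=132/85; mL+mR=196/85 → advance +1; mR−mL=4/5 → turn +1·90°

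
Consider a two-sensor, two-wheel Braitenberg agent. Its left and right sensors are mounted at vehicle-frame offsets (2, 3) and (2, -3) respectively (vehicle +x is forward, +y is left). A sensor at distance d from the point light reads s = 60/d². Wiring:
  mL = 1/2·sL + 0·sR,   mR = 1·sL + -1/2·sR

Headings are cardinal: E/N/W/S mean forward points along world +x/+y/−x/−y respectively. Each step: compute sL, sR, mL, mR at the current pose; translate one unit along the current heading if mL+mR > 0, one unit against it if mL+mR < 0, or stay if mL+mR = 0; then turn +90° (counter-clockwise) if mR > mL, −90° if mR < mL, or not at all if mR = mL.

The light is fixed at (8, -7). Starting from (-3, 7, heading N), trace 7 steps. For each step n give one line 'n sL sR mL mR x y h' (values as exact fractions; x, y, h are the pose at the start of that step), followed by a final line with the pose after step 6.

n=0: pose=(-3,7,N); sL=15/113, sR=3/16; mL=15/226, mR=141/3616; mL+mR=381/3616 → advance +1; mR−mL=-99/3616 → turn -1·90°
n=1: pose=(-3,8,E); sL=4/27, sR=4/15; mL=2/27, mR=2/135; mL+mR=4/45 → advance +1; mR−mL=-8/135 → turn -1·90°
n=2: pose=(-2,8,S); sL=30/109, sR=30/169; mL=15/109, mR=3435/18421; mL+mR=5970/18421 → advance +1; mR−mL=900/18421 → turn +1·90°
n=3: pose=(-2,7,E); sL=60/353, sR=12/37; mL=30/353, mR=102/13061; mL+mR=1212/13061 → advance +1; mR−mL=-1008/13061 → turn -1·90°
n=4: pose=(-1,7,S); sL=1/3, sR=5/24; mL=1/6, mR=11/48; mL+mR=19/48 → advance +1; mR−mL=1/16 → turn +1·90°
n=5: pose=(-1,6,E); sL=12/61, sR=60/149; mL=6/61, mR=-42/9089; mL+mR=852/9089 → advance +1; mR−mL=-936/9089 → turn -1·90°
n=6: pose=(0,6,S); sL=30/73, sR=30/121; mL=15/73, mR=2535/8833; mL+mR=4350/8833 → advance +1; mR−mL=720/8833 → turn +1·90°

0 15/113 3/16 15/226 141/3616 -3 7 N
1 4/27 4/15 2/27 2/135 -3 8 E
2 30/109 30/169 15/109 3435/18421 -2 8 S
3 60/353 12/37 30/353 102/13061 -2 7 E
4 1/3 5/24 1/6 11/48 -1 7 S
5 12/61 60/149 6/61 -42/9089 -1 6 E
6 30/73 30/121 15/73 2535/8833 0 6 S
final 0 5 E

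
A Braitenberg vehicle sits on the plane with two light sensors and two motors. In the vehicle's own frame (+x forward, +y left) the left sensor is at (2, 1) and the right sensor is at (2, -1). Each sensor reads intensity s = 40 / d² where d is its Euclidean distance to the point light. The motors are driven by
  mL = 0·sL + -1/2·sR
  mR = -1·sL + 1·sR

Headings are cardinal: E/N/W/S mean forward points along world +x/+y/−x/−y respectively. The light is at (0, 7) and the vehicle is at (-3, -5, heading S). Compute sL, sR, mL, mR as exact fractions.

1/5 10/53 -5/53 -3/265

left sensor world pos  = (-2, -7); dL² = 200
right sensor world pos = (-4, -7); dR² = 212
sL = 40/200 = 1/5
sR = 40/212 = 10/53
mL = 0·sL + -1/2·sR = -5/53
mR = -1·sL + 1·sR = -3/265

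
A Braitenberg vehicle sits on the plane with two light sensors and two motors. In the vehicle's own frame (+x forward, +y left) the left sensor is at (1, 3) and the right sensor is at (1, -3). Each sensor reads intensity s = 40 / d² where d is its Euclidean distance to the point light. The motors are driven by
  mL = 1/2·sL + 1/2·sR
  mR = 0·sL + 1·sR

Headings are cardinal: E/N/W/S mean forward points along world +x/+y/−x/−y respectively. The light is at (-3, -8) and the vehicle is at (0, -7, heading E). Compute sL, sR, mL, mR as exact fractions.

5/4 2 13/8 2

left sensor world pos  = (1, -4); dL² = 32
right sensor world pos = (1, -10); dR² = 20
sL = 40/32 = 5/4
sR = 40/20 = 2
mL = 1/2·sL + 1/2·sR = 13/8
mR = 0·sL + 1·sR = 2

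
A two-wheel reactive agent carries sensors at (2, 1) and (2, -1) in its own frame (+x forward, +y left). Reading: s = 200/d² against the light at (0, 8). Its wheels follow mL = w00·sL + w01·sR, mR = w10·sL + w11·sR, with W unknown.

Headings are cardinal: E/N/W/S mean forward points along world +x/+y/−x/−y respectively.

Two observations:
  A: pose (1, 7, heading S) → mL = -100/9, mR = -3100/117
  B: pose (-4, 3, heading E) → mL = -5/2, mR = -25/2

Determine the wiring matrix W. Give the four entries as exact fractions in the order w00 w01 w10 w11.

0 -1/2 -1 -1/2

obs A: pose=(1,7,S) → sL=200/13, sR=200/9, mL=-100/9, mR=-3100/117
obs B: pose=(-4,3,E) → sL=10, sR=5, mL=-5/2, mR=-25/2
sensor matrix S = [[200/13, 200/9], [10, 5]]; det S = -17000/117
solve [mL_A; mL_B] = S·[w00; w01] and [mR_A; mR_B] = S·[w10; w11]:
  w00 = 0, w01 = -1/2, w10 = -1, w11 = -1/2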